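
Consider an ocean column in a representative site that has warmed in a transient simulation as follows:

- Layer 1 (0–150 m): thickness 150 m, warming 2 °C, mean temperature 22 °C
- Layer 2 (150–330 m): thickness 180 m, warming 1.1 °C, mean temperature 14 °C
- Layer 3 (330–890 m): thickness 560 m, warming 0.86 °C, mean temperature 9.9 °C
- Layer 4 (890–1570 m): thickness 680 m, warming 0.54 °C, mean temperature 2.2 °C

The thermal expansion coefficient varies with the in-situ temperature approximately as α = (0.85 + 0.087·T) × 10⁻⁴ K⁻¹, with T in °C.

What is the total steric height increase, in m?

Δh = 0.245 m

Layer 1: α = (0.85 + 0.087×22)×10⁻⁴ = 2.764×10⁻⁴ K⁻¹
Layer 2: α = (0.85 + 0.087×14)×10⁻⁴ = 2.068×10⁻⁴ K⁻¹
Layer 3: α = (0.85 + 0.087×9.9)×10⁻⁴ = 1.7113×10⁻⁴ K⁻¹
Layer 4: α = (0.85 + 0.087×2.2)×10⁻⁴ = 1.0414×10⁻⁴ K⁻¹
Layer 1: 150 × 2 × 2.764×10⁻⁴ = 0.08292 m
150–330 m: 180 × 2.068×10⁻⁴ × 1.1 = 0.0409464 m
330–890 m: 560 × 1.7113×10⁻⁴ × 0.86 = 0.082416208 m
0.54 × 680 × 1.0414×10⁻⁴ = 0.038240208 m
Δh = 0.08292 + 0.0409464 + 0.082416208 + 0.038240208 = 0.244522816 m ≈ 0.245 m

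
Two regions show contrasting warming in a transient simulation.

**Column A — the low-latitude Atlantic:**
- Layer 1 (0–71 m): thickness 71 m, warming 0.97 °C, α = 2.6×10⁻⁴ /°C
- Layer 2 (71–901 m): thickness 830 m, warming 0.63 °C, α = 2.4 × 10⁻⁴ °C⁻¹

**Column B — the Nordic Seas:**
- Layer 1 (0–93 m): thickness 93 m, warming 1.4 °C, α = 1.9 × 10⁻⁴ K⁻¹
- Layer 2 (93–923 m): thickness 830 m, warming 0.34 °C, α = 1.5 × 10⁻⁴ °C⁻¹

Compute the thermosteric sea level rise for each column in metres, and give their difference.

Δh_A ≈ 0.143 m, Δh_B ≈ 0.0671 m; difference ≈ 0.0763 m

A Layer 1: 0.97 × 71 × 2.6×10⁻⁴ = 0.0179062 m
A 0.63 × 830 × 2.4×10⁻⁴ = 0.125496 m
A total: 0.1434022 m
B Layer 1: 1.9×10⁻⁴ × 93 × 1.4 = 0.024738 m
B Layer 2: 830 × 0.34 × 1.5×10⁻⁴ = 0.04233 m
B total: 0.067068 m
Difference: 0.1434022 − 0.067068 = 0.0763342 m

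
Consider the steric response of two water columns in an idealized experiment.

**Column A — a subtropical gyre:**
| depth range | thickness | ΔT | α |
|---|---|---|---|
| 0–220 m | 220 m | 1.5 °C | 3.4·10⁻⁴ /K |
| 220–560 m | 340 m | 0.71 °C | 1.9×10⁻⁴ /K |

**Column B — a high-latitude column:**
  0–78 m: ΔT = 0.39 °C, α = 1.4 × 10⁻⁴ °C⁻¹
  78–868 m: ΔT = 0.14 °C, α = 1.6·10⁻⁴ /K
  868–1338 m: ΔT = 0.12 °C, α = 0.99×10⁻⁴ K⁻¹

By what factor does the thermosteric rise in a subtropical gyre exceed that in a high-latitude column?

a factor of 5.7

A 0–220 m: 220 × 3.4×10⁻⁴ × 1.5 = 0.11220 m
A Layer 2: 0.71 × 340 × 1.9×10⁻⁴ = 0.045866 m
A total: 0.158066 m
B 1.4×10⁻⁴ × 78 × 0.39 = 0.0042588 m
B 78–868 m: 0.14 × 1.6×10⁻⁴ × 790 = 0.017696 m
B 0.99×10⁻⁴ × 470 × 0.12 = 0.0055836 m
B total: 0.0275384 m
Ratio: 0.158066 / 0.0275384 ≈ 5.740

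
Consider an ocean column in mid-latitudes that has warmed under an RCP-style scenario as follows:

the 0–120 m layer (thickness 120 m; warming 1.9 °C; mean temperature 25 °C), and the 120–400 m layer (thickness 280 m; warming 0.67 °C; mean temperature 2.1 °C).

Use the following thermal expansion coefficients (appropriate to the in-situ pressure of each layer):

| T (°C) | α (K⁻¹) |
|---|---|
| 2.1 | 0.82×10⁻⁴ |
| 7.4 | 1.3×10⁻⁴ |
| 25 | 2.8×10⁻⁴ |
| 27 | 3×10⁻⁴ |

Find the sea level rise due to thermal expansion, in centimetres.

Δh = 7.92 cm

Layer 1 at 25 °C → α = 2.8×10⁻⁴ K⁻¹
Layer 2 at 2.1 °C → α = 0.82×10⁻⁴ K⁻¹
0–120 m: 2.8×10⁻⁴ × 1.9 × 120 = 0.06384 m
0.67 × 0.82×10⁻⁴ × 280 = 0.0153832 m
Δh = 0.06384 + 0.0153832 = 0.0792232 m ≈ 7.92 cm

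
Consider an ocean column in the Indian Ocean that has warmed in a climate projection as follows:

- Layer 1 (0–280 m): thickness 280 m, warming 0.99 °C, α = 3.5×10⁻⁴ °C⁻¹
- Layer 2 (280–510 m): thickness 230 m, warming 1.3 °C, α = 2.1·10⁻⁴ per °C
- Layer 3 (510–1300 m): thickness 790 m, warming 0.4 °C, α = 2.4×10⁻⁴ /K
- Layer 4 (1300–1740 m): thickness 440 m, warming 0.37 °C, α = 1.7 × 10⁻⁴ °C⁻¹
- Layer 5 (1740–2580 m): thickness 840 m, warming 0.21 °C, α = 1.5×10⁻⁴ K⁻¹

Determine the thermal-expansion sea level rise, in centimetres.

29 cm

Layer 1: 0.99 × 280 × 3.5×10⁻⁴ = 0.09702 m
230 × 2.1×10⁻⁴ × 1.3 = 0.06279 m
790 × 0.4 × 2.4×10⁻⁴ = 0.07584 m
1300–1740 m: 440 × 1.7×10⁻⁴ × 0.37 = 0.027676 m
Layer 5: 0.21 × 1.5×10⁻⁴ × 840 = 0.02646 m
Δh = 0.09702 + 0.06279 + 0.07584 + 0.027676 + 0.02646 = 0.289786 m ≈ 29 cm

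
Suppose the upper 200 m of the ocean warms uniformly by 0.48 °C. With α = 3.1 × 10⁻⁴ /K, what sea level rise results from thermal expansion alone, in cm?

Δh ≈ 3.0 cm

Δh = αΔT·H = 3.1×10⁻⁴ × 0.48 × 200 = 0.02976 m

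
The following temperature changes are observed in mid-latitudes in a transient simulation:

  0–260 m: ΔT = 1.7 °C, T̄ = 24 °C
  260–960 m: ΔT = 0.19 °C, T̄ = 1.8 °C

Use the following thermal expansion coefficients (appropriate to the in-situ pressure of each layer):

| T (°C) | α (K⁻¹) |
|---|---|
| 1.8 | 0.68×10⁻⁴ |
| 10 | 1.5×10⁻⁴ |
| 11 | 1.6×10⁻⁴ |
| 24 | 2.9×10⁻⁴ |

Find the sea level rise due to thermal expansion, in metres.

Δh = 0.137 m

Layer 1 at 24 °C → α = 2.9×10⁻⁴ K⁻¹
Layer 2 at 1.8 °C → α = 0.68×10⁻⁴ K⁻¹
Layer 1: 2.9×10⁻⁴ × 260 × 1.7 = 0.12818 m
260–960 m: 0.68×10⁻⁴ × 0.19 × 700 = 0.009044 m
Δh = 0.12818 + 0.009044 = 0.137224 m ≈ 0.137 m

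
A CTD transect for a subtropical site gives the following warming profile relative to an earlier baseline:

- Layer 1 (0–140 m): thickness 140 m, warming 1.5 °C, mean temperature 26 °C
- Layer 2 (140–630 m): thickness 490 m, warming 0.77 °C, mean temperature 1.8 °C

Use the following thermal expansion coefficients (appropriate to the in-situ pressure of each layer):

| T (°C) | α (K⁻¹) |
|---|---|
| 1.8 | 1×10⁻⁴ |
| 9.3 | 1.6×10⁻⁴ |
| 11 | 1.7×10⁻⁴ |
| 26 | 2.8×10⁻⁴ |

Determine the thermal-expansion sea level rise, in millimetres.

Layer 1 at 26 °C → α = 2.8×10⁻⁴ K⁻¹
Layer 2 at 1.8 °C → α = 1×10⁻⁴ K⁻¹
1.5 × 140 × 2.8×10⁻⁴ = 0.05880 m
140–630 m: 1×10⁻⁴ × 490 × 0.77 = 0.03773 m
Δh = 0.05880 + 0.03773 = 0.09653 m ≈ 96.5 mm

96.5 mm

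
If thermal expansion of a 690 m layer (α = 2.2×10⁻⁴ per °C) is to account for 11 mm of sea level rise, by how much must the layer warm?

ΔT ≈ 0.0725 °C

ΔT = Δh/(αH) = 0.011 / (2.2×10⁻⁴ × 690) ≈ 0.07246 °C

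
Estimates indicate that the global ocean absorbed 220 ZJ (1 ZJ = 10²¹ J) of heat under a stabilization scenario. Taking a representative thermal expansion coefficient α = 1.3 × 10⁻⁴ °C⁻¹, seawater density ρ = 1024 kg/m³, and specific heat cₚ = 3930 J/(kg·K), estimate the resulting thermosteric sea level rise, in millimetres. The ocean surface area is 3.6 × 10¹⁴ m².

19.7 mm of thermosteric rise

Per unit area: Q = 220×10²¹ / (3.6×10¹⁴) ≈ 6.111×10⁸ J/m²
Δh = αQ/(ρcₚ) = 1.3×10⁻⁴ × 6.111×10⁸ / (1024 × 3930) ≈ 0.019741 m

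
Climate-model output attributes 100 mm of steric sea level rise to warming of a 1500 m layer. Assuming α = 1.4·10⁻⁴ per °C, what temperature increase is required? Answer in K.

ΔT ≈ 0.476 K

ΔT = Δh/(αH) = 0.1 / (1.4×10⁻⁴ × 1500) ≈ 0.4762 K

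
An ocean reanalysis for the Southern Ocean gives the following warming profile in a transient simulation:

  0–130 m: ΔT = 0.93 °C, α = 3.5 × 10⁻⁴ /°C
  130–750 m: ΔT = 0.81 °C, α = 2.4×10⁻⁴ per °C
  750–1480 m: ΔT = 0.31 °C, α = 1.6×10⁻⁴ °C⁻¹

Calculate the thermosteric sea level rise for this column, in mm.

0–130 m: 130 × 0.93 × 3.5×10⁻⁴ = 0.042315 m
130–750 m: 620 × 2.4×10⁻⁴ × 0.81 = 0.120528 m
1.6×10⁻⁴ × 730 × 0.31 = 0.036208 m
Δh = 0.042315 + 0.120528 + 0.036208 = 0.199051 m ≈ 200 mm

about 200 mm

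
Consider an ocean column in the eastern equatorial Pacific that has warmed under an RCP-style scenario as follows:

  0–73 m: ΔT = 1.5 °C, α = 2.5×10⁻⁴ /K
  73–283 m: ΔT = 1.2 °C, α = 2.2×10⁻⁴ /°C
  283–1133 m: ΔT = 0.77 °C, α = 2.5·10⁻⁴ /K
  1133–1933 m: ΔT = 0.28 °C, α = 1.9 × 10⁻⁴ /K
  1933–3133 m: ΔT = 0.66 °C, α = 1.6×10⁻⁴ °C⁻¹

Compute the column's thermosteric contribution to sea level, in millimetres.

416 mm

1.5 × 73 × 2.5×10⁻⁴ = 0.027375 m
210 × 2.2×10⁻⁴ × 1.2 = 0.05544 m
Layer 3: 0.77 × 2.5×10⁻⁴ × 850 = 0.163625 m
Layer 4: 800 × 0.28 × 1.9×10⁻⁴ = 0.04256 m
1933–3133 m: 1.6×10⁻⁴ × 0.66 × 1200 = 0.12672 m
Δh = 0.027375 + 0.05544 + 0.163625 + 0.04256 + 0.12672 = 0.41572 m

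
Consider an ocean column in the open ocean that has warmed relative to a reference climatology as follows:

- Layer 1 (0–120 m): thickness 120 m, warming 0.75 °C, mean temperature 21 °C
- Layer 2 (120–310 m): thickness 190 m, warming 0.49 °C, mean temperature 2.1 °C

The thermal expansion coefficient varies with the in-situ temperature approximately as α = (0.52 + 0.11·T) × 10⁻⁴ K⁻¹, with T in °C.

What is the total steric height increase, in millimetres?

32 mm of thermosteric rise

Layer 1: α = (0.52 + 0.11×21)×10⁻⁴ = 2.83×10⁻⁴ K⁻¹
Layer 2: α = (0.52 + 0.11×2.1)×10⁻⁴ = 0.751×10⁻⁴ K⁻¹
0.75 × 2.83×10⁻⁴ × 120 = 0.02547 m
Layer 2: 0.49 × 190 × 0.751×10⁻⁴ = 0.00699181 m
Δh = 0.02547 + 0.00699181 = 0.03246181 m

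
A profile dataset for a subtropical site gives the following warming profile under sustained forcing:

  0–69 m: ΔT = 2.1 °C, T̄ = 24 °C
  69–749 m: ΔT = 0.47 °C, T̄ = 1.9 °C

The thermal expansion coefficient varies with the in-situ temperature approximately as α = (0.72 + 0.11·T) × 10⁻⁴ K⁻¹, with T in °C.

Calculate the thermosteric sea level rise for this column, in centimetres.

Layer 1: α = (0.72 + 0.11×24)×10⁻⁴ = 3.36×10⁻⁴ K⁻¹
Layer 2: α = (0.72 + 0.11×1.9)×10⁻⁴ = 0.929×10⁻⁴ K⁻¹
0–69 m: 69 × 3.36×10⁻⁴ × 2.1 = 0.0486864 m
0.47 × 0.929×10⁻⁴ × 680 = 0.02969084 m
Δh = 0.0486864 + 0.02969084 = 0.07837724 m

7.84 cm of thermosteric rise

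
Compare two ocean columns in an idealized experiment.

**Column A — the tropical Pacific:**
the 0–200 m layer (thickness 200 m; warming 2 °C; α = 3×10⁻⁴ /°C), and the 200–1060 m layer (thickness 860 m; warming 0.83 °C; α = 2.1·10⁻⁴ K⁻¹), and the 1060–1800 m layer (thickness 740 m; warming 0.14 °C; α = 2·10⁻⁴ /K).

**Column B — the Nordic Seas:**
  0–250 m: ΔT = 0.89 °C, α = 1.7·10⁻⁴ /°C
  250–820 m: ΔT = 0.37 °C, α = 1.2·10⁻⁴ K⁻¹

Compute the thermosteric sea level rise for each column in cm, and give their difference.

Δh_A ≈ 29 cm, Δh_B ≈ 6.3 cm; difference ≈ 23 cm

A 200 × 2 × 3×10⁻⁴ = 0.12000 m
A 2.1×10⁻⁴ × 0.83 × 860 = 0.149898 m
A 740 × 2×10⁻⁴ × 0.14 = 0.02072 m
A total: 0.290618 m
B 0.89 × 250 × 1.7×10⁻⁴ = 0.037825 m
B Layer 2: 0.37 × 1.2×10⁻⁴ × 570 = 0.025308 m
B total: 0.063133 m
Difference: 0.290618 − 0.063133 = 0.227485 m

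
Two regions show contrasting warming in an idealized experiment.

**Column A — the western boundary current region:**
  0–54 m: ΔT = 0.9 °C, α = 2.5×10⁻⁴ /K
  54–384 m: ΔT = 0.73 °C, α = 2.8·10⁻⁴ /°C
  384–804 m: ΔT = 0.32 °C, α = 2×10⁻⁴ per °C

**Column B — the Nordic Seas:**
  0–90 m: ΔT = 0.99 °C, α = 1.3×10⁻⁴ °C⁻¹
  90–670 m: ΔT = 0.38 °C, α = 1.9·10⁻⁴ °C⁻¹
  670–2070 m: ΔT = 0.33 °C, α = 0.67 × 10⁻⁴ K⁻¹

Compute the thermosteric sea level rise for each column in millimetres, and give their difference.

Δh_A ≈ 110 mm, Δh_B ≈ 84 mm; difference ≈ 22 mm

A 0–54 m: 0.9 × 2.5×10⁻⁴ × 54 = 0.01215 m
A 2.8×10⁻⁴ × 330 × 0.73 = 0.067452 m
A 0.32 × 2×10⁻⁴ × 420 = 0.02688 m
A total: 0.106482 m
B 1.3×10⁻⁴ × 90 × 0.99 = 0.011583 m
B 90–670 m: 580 × 0.38 × 1.9×10⁻⁴ = 0.041876 m
B 670–2070 m: 1400 × 0.67×10⁻⁴ × 0.33 = 0.030954 m
B total: 0.084413 m
Difference: 0.106482 − 0.084413 = 0.022069 m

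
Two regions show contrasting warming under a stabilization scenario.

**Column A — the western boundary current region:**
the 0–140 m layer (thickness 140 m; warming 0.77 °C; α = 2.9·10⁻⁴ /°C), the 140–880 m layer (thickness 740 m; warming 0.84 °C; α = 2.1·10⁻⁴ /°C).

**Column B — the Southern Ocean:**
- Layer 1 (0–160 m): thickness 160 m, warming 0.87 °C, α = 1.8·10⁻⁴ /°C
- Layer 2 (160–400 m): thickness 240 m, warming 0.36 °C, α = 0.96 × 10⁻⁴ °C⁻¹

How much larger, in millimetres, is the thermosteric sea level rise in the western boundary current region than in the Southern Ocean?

130 mm

A Layer 1: 2.9×10⁻⁴ × 140 × 0.77 = 0.031262 m
A Layer 2: 2.1×10⁻⁴ × 740 × 0.84 = 0.130536 m
A total: 0.161798 m
B Layer 1: 1.8×10⁻⁴ × 160 × 0.87 = 0.025056 m
B 240 × 0.36 × 0.96×10⁻⁴ = 0.0082944 m
B total: 0.0333504 m
Difference: 0.161798 − 0.0333504 = 0.1284476 m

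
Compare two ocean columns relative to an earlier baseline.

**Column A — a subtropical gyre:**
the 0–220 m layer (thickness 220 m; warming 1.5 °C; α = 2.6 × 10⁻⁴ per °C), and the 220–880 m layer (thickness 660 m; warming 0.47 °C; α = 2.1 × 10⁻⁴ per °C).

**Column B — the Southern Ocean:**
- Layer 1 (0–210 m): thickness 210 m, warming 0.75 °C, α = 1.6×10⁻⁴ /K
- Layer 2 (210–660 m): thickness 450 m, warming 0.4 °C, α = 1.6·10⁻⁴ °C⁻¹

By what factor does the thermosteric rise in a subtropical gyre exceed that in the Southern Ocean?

a factor of 2.8

A 220 × 2.6×10⁻⁴ × 1.5 = 0.08580 m
A 220–880 m: 2.1×10⁻⁴ × 660 × 0.47 = 0.065142 m
A total: 0.150942 m
B 210 × 1.6×10⁻⁴ × 0.75 = 0.02520 m
B 210–660 m: 0.4 × 1.6×10⁻⁴ × 450 = 0.02880 m
B total: 0.05400 m
Ratio: 0.150942 / 0.05400 ≈ 2.795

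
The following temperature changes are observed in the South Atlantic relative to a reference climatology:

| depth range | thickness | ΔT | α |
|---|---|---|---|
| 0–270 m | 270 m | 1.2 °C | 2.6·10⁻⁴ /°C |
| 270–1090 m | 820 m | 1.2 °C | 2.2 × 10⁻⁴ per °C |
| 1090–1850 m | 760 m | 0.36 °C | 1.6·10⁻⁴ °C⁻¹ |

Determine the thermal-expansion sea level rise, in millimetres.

Δh = 340 mm

1.2 × 270 × 2.6×10⁻⁴ = 0.08424 m
Layer 2: 1.2 × 820 × 2.2×10⁻⁴ = 0.21648 m
0.36 × 760 × 1.6×10⁻⁴ = 0.043776 m
Δh = 0.08424 + 0.21648 + 0.043776 = 0.344496 m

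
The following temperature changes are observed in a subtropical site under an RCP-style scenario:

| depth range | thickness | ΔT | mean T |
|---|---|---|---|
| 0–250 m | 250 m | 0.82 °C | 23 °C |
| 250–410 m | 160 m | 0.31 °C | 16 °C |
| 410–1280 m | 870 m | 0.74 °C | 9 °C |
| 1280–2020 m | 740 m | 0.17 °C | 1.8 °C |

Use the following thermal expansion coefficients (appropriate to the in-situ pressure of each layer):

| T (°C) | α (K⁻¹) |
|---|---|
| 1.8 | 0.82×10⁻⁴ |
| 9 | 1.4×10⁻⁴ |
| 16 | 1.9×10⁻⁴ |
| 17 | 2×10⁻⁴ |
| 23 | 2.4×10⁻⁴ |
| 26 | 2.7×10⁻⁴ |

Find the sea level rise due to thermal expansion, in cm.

Δh = 16 cm

Layer 1 at 23 °C → α = 2.4×10⁻⁴ K⁻¹
Layer 2 at 16 °C → α = 1.9×10⁻⁴ K⁻¹
Layer 3 at 9 °C → α = 1.4×10⁻⁴ K⁻¹
Layer 4 at 1.8 °C → α = 0.82×10⁻⁴ K⁻¹
Layer 1: 2.4×10⁻⁴ × 0.82 × 250 = 0.04920 m
160 × 1.9×10⁻⁴ × 0.31 = 0.009424 m
Layer 3: 0.74 × 870 × 1.4×10⁻⁴ = 0.090132 m
Layer 4: 0.82×10⁻⁴ × 740 × 0.17 = 0.0103156 m
Δh = 0.04920 + 0.009424 + 0.090132 + 0.0103156 = 0.1590716 m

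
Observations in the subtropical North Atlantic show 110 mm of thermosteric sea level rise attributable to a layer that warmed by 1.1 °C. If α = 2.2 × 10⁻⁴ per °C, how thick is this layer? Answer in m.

H = Δh/(αΔT) = 0.11 / (2.2×10⁻⁴ × 1.1) ≈ 454.5 m

H ≈ 455 m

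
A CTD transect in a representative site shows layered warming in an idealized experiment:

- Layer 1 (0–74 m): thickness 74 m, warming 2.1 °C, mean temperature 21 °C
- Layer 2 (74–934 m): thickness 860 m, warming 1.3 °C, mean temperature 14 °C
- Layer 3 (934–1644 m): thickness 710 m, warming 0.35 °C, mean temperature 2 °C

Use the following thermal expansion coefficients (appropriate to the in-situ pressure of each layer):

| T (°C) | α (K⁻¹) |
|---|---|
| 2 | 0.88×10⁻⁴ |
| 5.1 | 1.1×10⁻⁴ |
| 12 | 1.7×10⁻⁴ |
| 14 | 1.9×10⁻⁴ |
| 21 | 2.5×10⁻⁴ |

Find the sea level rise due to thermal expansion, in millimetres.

Δh = 273 mm

Layer 1 at 21 °C → α = 2.5×10⁻⁴ K⁻¹
Layer 2 at 14 °C → α = 1.9×10⁻⁴ K⁻¹
Layer 3 at 2 °C → α = 0.88×10⁻⁴ K⁻¹
0–74 m: 74 × 2.5×10⁻⁴ × 2.1 = 0.03885 m
Layer 2: 1.9×10⁻⁴ × 1.3 × 860 = 0.21242 m
0.35 × 0.88×10⁻⁴ × 710 = 0.021868 m
Δh = 0.03885 + 0.21242 + 0.021868 = 0.273138 m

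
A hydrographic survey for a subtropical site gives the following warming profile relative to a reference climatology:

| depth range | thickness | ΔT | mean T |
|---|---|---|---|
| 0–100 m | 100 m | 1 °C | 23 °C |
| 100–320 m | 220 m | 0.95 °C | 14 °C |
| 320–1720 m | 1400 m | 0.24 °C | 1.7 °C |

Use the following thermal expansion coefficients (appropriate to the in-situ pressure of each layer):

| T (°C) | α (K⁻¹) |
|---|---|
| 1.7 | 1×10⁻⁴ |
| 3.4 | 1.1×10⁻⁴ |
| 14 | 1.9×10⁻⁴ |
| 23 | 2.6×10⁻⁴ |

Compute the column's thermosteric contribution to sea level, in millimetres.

Layer 1 at 23 °C → α = 2.6×10⁻⁴ K⁻¹
Layer 2 at 14 °C → α = 1.9×10⁻⁴ K⁻¹
Layer 3 at 1.7 °C → α = 1×10⁻⁴ K⁻¹
0–100 m: 2.6×10⁻⁴ × 1 × 100 = 0.02600 m
Layer 2: 1.9×10⁻⁴ × 220 × 0.95 = 0.03971 m
Layer 3: 0.24 × 1400 × 1×10⁻⁴ = 0.03360 m
Δh = 0.02600 + 0.03971 + 0.03360 = 0.09931 m ≈ 99.3 mm

Δh = 99.3 mm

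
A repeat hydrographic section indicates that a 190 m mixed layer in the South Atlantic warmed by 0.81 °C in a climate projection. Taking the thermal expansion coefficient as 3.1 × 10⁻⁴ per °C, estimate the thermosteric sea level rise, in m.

about 0.0477 m

Δh = αΔT·H = 3.1×10⁻⁴ × 0.81 × 190 = 0.047709 m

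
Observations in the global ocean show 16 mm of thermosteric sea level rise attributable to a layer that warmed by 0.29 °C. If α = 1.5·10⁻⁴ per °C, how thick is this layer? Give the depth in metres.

H = Δh/(αΔT) = 0.016 / (1.5×10⁻⁴ × 0.29) ≈ 367.8 m

368 m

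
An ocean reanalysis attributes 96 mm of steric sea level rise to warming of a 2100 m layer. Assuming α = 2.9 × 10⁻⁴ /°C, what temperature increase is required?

ΔT = Δh/(αH) = 0.096 / (2.9×10⁻⁴ × 2100) ≈ 0.1576 K

about 0.158 K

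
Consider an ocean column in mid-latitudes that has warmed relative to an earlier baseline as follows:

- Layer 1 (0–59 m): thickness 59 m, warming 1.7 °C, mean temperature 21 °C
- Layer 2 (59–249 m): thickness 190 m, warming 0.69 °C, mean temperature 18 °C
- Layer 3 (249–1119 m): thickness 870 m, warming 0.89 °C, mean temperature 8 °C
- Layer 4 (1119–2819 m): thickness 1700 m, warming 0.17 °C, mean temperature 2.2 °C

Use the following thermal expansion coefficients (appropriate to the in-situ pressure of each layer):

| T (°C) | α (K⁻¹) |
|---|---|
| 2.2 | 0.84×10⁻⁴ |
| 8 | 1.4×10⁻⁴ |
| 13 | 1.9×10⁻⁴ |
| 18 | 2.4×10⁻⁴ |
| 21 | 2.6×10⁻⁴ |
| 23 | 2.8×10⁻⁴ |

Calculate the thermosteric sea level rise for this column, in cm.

Layer 1 at 21 °C → α = 2.6×10⁻⁴ K⁻¹
Layer 2 at 18 °C → α = 2.4×10⁻⁴ K⁻¹
Layer 3 at 8 °C → α = 1.4×10⁻⁴ K⁻¹
Layer 4 at 2.2 °C → α = 0.84×10⁻⁴ K⁻¹
1.7 × 2.6×10⁻⁴ × 59 = 0.026078 m
59–249 m: 0.69 × 190 × 2.4×10⁻⁴ = 0.031464 m
1.4×10⁻⁴ × 870 × 0.89 = 0.108402 m
1119–2819 m: 0.17 × 0.84×10⁻⁴ × 1700 = 0.024276 m
Δh = 0.026078 + 0.031464 + 0.108402 + 0.024276 = 0.19022 m

19 cm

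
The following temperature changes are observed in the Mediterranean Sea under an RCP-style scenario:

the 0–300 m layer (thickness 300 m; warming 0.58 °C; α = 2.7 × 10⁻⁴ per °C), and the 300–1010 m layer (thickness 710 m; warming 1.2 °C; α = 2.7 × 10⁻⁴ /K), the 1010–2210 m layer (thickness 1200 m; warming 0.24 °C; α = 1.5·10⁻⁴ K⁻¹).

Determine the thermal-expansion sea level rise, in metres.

Δh ≈ 0.320 m

0–300 m: 2.7×10⁻⁴ × 300 × 0.58 = 0.04698 m
Layer 2: 1.2 × 2.7×10⁻⁴ × 710 = 0.23004 m
1010–2210 m: 1.5×10⁻⁴ × 1200 × 0.24 = 0.04320 m
Δh = 0.04698 + 0.23004 + 0.04320 = 0.32022 m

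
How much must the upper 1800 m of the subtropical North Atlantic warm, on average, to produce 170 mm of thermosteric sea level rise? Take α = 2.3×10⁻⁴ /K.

0.411 K

ΔT = Δh/(αH) = 0.17 / (2.3×10⁻⁴ × 1800) ≈ 0.4106 K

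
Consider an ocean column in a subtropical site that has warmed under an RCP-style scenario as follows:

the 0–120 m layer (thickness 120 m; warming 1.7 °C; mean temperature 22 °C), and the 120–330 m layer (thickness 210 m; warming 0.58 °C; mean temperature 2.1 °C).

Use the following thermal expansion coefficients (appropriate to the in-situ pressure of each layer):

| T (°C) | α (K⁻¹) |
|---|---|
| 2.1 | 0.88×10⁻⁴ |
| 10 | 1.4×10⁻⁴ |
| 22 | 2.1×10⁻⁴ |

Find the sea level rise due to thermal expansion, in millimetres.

Layer 1 at 22 °C → α = 2.1×10⁻⁴ K⁻¹
Layer 2 at 2.1 °C → α = 0.88×10⁻⁴ K⁻¹
0–120 m: 2.1×10⁻⁴ × 1.7 × 120 = 0.04284 m
0.58 × 0.88×10⁻⁴ × 210 = 0.0107184 m
Δh = 0.04284 + 0.0107184 = 0.0535584 m ≈ 53.6 mm

Δh = 53.6 mm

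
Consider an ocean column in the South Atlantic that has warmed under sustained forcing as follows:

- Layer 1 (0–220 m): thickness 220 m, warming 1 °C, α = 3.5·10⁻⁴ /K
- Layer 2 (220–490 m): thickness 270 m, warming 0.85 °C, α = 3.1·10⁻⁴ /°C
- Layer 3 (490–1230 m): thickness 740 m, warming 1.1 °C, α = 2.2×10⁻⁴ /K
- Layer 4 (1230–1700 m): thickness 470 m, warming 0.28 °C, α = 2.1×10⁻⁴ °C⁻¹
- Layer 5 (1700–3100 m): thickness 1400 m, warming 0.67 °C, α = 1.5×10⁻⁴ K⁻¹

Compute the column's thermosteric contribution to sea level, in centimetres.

1 × 220 × 3.5×10⁻⁴ = 0.07700 m
220–490 m: 0.85 × 270 × 3.1×10⁻⁴ = 0.071145 m
Layer 3: 2.2×10⁻⁴ × 740 × 1.1 = 0.17908 m
Layer 4: 470 × 2.1×10⁻⁴ × 0.28 = 0.027636 m
0.67 × 1400 × 1.5×10⁻⁴ = 0.14070 m
Δh = 0.07700 + 0.071145 + 0.17908 + 0.027636 + 0.14070 = 0.495561 m ≈ 49.6 cm

about 49.6 cm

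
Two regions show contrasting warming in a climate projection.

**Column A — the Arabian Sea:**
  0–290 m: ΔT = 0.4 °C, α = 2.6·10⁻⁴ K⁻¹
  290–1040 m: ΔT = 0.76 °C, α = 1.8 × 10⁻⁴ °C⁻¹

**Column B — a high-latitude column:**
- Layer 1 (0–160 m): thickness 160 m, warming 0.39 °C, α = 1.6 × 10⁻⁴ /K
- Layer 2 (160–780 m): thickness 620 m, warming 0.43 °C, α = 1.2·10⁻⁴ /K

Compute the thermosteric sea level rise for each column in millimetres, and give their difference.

A Layer 1: 2.6×10⁻⁴ × 0.4 × 290 = 0.03016 m
A 290–1040 m: 1.8×10⁻⁴ × 0.76 × 750 = 0.10260 m
A total: 0.13276 m
B 0–160 m: 0.39 × 160 × 1.6×10⁻⁴ = 0.009984 m
B Layer 2: 620 × 0.43 × 1.2×10⁻⁴ = 0.031992 m
B total: 0.041976 m
Difference: 0.13276 − 0.041976 = 0.090784 m

Δh_A ≈ 133 mm, Δh_B ≈ 42.0 mm; difference ≈ 90.8 mm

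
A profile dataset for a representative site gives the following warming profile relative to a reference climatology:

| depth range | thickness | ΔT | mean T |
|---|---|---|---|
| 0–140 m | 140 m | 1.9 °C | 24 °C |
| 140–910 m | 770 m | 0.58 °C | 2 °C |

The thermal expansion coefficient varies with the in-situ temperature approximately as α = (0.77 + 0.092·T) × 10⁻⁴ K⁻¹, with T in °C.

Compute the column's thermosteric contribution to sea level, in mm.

Layer 1: α = (0.77 + 0.092×24)×10⁻⁴ = 2.978×10⁻⁴ K⁻¹
Layer 2: α = (0.77 + 0.092×2)×10⁻⁴ = 0.954×10⁻⁴ K⁻¹
0–140 m: 140 × 1.9 × 2.978×10⁻⁴ = 0.0792148 m
140–910 m: 0.58 × 770 × 0.954×10⁻⁴ = 0.04260564 m
Δh = 0.0792148 + 0.04260564 = 0.12182044 m

122 mm of thermosteric rise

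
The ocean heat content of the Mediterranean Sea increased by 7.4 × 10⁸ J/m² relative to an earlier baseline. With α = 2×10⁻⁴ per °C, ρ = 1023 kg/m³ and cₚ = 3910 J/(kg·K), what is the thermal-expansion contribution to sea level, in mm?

37.0 mm

Δh = αQ/(ρcₚ) = 2×10⁻⁴ × 7.4×10⁸ / (1023 × 3910) ≈ 0.037001 m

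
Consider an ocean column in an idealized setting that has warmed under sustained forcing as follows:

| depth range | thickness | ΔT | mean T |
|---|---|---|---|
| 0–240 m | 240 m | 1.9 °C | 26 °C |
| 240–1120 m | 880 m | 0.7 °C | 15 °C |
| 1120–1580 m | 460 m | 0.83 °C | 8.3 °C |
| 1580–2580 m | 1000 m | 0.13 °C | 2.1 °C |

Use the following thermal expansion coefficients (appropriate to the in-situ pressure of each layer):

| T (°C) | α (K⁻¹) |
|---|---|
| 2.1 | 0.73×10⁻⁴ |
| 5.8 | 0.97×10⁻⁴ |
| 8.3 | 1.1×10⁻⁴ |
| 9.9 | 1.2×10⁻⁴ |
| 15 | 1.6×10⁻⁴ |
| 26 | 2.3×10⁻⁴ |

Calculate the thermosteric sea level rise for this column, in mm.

Layer 1 at 26 °C → α = 2.3×10⁻⁴ K⁻¹
Layer 2 at 15 °C → α = 1.6×10⁻⁴ K⁻¹
Layer 3 at 8.3 °C → α = 1.1×10⁻⁴ K⁻¹
Layer 4 at 2.1 °C → α = 0.73×10⁻⁴ K⁻¹
0–240 m: 2.3×10⁻⁴ × 1.9 × 240 = 0.10488 m
0.7 × 880 × 1.6×10⁻⁴ = 0.09856 m
460 × 1.1×10⁻⁴ × 0.83 = 0.041998 m
Layer 4: 0.13 × 1000 × 0.73×10⁻⁴ = 0.00949 m
Δh = 0.10488 + 0.09856 + 0.041998 + 0.00949 = 0.254928 m

255 mm of thermosteric rise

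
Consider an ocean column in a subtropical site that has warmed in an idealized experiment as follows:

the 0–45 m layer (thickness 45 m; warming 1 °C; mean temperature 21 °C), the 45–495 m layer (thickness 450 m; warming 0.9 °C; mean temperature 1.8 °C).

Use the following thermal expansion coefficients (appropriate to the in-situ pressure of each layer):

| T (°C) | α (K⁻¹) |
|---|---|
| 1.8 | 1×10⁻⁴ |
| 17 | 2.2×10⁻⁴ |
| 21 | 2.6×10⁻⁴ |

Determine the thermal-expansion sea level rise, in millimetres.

Layer 1 at 21 °C → α = 2.6×10⁻⁴ K⁻¹
Layer 2 at 1.8 °C → α = 1×10⁻⁴ K⁻¹
Layer 1: 1 × 45 × 2.6×10⁻⁴ = 0.01170 m
450 × 1×10⁻⁴ × 0.9 = 0.04050 m
Δh = 0.01170 + 0.04050 = 0.05220 m

about 52.2 mm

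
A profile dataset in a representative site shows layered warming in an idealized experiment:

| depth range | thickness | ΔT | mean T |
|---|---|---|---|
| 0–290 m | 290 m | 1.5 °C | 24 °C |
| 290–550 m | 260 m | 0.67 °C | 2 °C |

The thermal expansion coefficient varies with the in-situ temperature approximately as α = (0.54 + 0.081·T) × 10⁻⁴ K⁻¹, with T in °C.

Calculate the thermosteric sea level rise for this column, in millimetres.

120 mm

Layer 1: α = (0.54 + 0.081×24)×10⁻⁴ = 2.484×10⁻⁴ K⁻¹
Layer 2: α = (0.54 + 0.081×2)×10⁻⁴ = 0.702×10⁻⁴ K⁻¹
1.5 × 2.484×10⁻⁴ × 290 = 0.108054 m
Layer 2: 260 × 0.702×10⁻⁴ × 0.67 = 0.01222884 m
Δh = 0.108054 + 0.01222884 = 0.12028284 m ≈ 120 mm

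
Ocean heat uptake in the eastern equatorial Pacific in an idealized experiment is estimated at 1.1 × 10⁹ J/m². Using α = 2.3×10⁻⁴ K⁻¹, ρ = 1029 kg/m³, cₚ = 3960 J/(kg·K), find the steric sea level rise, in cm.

6.21 cm of thermosteric rise

Δh = αQ/(ρcₚ) = 2.3×10⁻⁴ × 1.1×10⁹ / (1029 × 3960) ≈ 0.062088 m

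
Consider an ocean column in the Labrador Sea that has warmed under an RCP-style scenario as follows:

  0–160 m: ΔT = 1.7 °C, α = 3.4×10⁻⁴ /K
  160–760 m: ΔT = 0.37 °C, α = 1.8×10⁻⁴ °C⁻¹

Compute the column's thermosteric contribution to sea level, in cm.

1.7 × 3.4×10⁻⁴ × 160 = 0.09248 m
160–760 m: 0.37 × 1.8×10⁻⁴ × 600 = 0.03996 m
Δh = 0.09248 + 0.03996 = 0.13244 m

Δh ≈ 13.2 cm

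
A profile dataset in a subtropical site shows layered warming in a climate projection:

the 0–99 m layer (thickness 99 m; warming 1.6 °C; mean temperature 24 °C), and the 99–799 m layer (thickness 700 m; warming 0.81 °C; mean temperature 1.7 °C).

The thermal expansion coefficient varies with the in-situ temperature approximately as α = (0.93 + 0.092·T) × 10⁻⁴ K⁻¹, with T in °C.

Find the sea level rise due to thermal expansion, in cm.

about 11.1 cm

Layer 1: α = (0.93 + 0.092×24)×10⁻⁴ = 3.138×10⁻⁴ K⁻¹
Layer 2: α = (0.93 + 0.092×1.7)×10⁻⁴ = 1.0864×10⁻⁴ K⁻¹
3.138×10⁻⁴ × 99 × 1.6 = 0.04970592 m
Layer 2: 700 × 0.81 × 1.0864×10⁻⁴ = 0.06159888 m
Δh = 0.04970592 + 0.06159888 = 0.1113048 m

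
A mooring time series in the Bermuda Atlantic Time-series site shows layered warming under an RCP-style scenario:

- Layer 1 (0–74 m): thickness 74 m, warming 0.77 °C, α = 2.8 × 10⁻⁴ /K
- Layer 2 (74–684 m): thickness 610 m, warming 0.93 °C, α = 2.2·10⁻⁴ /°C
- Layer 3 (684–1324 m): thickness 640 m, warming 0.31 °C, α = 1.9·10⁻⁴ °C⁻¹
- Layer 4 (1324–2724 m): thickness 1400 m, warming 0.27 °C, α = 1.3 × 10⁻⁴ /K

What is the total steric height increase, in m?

0–74 m: 0.77 × 74 × 2.8×10⁻⁴ = 0.0159544 m
2.2×10⁻⁴ × 0.93 × 610 = 0.124806 m
Layer 3: 0.31 × 1.9×10⁻⁴ × 640 = 0.037696 m
1.3×10⁻⁴ × 0.27 × 1400 = 0.04914 m
Δh = 0.0159544 + 0.124806 + 0.037696 + 0.04914 = 0.2275964 m ≈ 0.23 m

Δh = 0.23 m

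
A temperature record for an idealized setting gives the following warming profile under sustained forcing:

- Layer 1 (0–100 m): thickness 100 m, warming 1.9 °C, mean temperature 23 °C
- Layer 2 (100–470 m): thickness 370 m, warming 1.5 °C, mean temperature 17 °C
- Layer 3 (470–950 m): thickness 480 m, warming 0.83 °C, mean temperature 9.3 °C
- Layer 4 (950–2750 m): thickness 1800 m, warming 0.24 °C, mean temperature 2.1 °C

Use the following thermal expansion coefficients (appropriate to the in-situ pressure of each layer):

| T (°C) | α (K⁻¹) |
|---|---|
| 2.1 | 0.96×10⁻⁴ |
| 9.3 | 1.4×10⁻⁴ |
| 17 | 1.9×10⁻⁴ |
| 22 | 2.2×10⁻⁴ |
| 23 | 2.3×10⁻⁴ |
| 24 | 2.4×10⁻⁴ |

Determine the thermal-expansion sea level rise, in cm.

about 24.6 cm

Layer 1 at 23 °C → α = 2.3×10⁻⁴ K⁻¹
Layer 2 at 17 °C → α = 1.9×10⁻⁴ K⁻¹
Layer 3 at 9.3 °C → α = 1.4×10⁻⁴ K⁻¹
Layer 4 at 2.1 °C → α = 0.96×10⁻⁴ K⁻¹
100 × 2.3×10⁻⁴ × 1.9 = 0.04370 m
100–470 m: 1.9×10⁻⁴ × 370 × 1.5 = 0.10545 m
0.83 × 1.4×10⁻⁴ × 480 = 0.055776 m
0.24 × 1800 × 0.96×10⁻⁴ = 0.041472 m
Δh = 0.04370 + 0.10545 + 0.055776 + 0.041472 = 0.246398 m ≈ 24.6 cm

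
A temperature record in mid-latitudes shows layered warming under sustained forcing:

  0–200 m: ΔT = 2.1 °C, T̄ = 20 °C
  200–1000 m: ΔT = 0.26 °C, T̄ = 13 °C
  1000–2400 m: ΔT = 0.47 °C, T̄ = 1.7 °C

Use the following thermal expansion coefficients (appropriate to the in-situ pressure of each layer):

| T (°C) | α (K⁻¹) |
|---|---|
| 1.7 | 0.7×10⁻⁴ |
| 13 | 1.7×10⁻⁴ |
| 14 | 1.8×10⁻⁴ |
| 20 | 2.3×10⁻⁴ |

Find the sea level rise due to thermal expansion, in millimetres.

Δh = 180 mm

Layer 1 at 20 °C → α = 2.3×10⁻⁴ K⁻¹
Layer 2 at 13 °C → α = 1.7×10⁻⁴ K⁻¹
Layer 3 at 1.7 °C → α = 0.7×10⁻⁴ K⁻¹
Layer 1: 2.1 × 2.3×10⁻⁴ × 200 = 0.09660 m
200–1000 m: 0.26 × 800 × 1.7×10⁻⁴ = 0.03536 m
Layer 3: 1400 × 0.7×10⁻⁴ × 0.47 = 0.04606 m
Δh = 0.09660 + 0.03536 + 0.04606 = 0.17802 m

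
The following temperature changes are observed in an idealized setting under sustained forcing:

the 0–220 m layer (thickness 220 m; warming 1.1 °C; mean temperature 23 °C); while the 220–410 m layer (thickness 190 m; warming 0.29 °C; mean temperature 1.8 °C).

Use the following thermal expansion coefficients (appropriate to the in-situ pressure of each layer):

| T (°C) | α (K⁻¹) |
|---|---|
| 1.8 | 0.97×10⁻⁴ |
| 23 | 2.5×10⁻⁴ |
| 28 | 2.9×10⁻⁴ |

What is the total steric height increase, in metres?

0.0658 m of thermosteric rise

Layer 1 at 23 °C → α = 2.5×10⁻⁴ K⁻¹
Layer 2 at 1.8 °C → α = 0.97×10⁻⁴ K⁻¹
0–220 m: 220 × 2.5×10⁻⁴ × 1.1 = 0.06050 m
190 × 0.29 × 0.97×10⁻⁴ = 0.0053447 m
Δh = 0.06050 + 0.0053447 = 0.0658447 m ≈ 0.0658 m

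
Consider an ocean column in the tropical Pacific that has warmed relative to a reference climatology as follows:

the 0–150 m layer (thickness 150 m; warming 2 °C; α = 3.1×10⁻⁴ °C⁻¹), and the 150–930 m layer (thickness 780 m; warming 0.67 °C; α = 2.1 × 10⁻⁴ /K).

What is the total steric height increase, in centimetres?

2 × 3.1×10⁻⁴ × 150 = 0.09300 m
Layer 2: 780 × 0.67 × 2.1×10⁻⁴ = 0.109746 m
Δh = 0.09300 + 0.109746 = 0.202746 m

Δh = 20.3 cm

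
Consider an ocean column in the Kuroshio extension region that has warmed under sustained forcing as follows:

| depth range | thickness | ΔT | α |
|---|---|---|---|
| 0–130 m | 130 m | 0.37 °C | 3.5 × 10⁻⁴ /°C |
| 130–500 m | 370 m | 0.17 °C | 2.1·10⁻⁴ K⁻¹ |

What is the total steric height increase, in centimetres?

Δh = 3.0 cm

3.5×10⁻⁴ × 130 × 0.37 = 0.016835 m
2.1×10⁻⁴ × 370 × 0.17 = 0.013209 m
Δh = 0.016835 + 0.013209 = 0.030044 m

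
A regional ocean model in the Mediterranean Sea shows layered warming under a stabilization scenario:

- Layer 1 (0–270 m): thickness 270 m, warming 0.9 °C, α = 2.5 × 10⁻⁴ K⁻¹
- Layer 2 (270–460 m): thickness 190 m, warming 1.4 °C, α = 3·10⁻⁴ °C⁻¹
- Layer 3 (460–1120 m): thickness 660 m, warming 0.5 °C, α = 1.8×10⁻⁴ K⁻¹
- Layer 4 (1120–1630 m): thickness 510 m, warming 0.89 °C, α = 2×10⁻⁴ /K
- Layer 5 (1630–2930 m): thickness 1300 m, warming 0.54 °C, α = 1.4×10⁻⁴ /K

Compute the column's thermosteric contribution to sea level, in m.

0–270 m: 2.5×10⁻⁴ × 270 × 0.9 = 0.06075 m
270–460 m: 1.4 × 3×10⁻⁴ × 190 = 0.07980 m
Layer 3: 660 × 1.8×10⁻⁴ × 0.5 = 0.05940 m
2×10⁻⁴ × 510 × 0.89 = 0.09078 m
1630–2930 m: 0.54 × 1.4×10⁻⁴ × 1300 = 0.09828 m
Δh = 0.06075 + 0.07980 + 0.05940 + 0.09078 + 0.09828 = 0.38901 m

Δh = 0.389 m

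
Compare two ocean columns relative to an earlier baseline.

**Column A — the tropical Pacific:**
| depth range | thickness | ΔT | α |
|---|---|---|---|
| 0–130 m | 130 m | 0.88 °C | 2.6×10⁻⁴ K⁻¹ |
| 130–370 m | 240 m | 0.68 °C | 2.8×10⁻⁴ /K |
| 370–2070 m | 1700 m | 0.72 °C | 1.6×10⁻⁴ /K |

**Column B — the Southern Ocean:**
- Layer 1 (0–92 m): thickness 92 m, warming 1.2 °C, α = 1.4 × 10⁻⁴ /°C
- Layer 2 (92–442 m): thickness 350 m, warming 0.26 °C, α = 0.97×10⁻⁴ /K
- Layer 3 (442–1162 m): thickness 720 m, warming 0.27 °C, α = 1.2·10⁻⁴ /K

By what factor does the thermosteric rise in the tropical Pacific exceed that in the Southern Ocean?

≈ 5.70×

A Layer 1: 130 × 0.88 × 2.6×10⁻⁴ = 0.029744 m
A 130–370 m: 0.68 × 2.8×10⁻⁴ × 240 = 0.045696 m
A 1700 × 0.72 × 1.6×10⁻⁴ = 0.19584 m
A total: 0.27128 m
B 1.4×10⁻⁴ × 1.2 × 92 = 0.015456 m
B 350 × 0.97×10⁻⁴ × 0.26 = 0.008827 m
B 720 × 1.2×10⁻⁴ × 0.27 = 0.023328 m
B total: 0.047611 m
Ratio: 0.27128 / 0.047611 ≈ 5.698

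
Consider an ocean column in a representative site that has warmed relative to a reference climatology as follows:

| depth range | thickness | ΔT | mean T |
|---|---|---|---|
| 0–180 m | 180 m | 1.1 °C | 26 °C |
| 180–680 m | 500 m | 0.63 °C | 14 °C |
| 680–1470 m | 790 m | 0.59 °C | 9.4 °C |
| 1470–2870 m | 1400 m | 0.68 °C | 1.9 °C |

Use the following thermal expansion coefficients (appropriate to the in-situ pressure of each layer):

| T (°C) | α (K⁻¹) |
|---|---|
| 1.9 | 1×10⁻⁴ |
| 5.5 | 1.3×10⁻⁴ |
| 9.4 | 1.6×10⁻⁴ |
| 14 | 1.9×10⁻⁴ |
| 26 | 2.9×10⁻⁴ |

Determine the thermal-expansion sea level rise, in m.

Δh ≈ 0.287 m

Layer 1 at 26 °C → α = 2.9×10⁻⁴ K⁻¹
Layer 2 at 14 °C → α = 1.9×10⁻⁴ K⁻¹
Layer 3 at 9.4 °C → α = 1.6×10⁻⁴ K⁻¹
Layer 4 at 1.9 °C → α = 1×10⁻⁴ K⁻¹
0–180 m: 180 × 1.1 × 2.9×10⁻⁴ = 0.05742 m
Layer 2: 1.9×10⁻⁴ × 500 × 0.63 = 0.05985 m
0.59 × 790 × 1.6×10⁻⁴ = 0.074576 m
1470–2870 m: 1400 × 1×10⁻⁴ × 0.68 = 0.09520 m
Δh = 0.05742 + 0.05985 + 0.074576 + 0.09520 = 0.287046 m ≈ 0.287 m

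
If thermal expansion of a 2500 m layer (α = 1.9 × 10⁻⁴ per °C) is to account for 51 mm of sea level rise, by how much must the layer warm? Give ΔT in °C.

ΔT = Δh/(αH) = 0.051 / (1.9×10⁻⁴ × 2500) ≈ 0.1074 °C

0.107 °C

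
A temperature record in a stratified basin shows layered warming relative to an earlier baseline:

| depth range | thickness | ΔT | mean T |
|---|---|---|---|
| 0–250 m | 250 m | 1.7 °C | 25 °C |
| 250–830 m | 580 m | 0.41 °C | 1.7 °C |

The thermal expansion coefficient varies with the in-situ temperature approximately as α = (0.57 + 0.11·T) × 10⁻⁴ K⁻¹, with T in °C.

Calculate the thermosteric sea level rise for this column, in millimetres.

159 mm of thermosteric rise

Layer 1: α = (0.57 + 0.11×25)×10⁻⁴ = 3.32×10⁻⁴ K⁻¹
Layer 2: α = (0.57 + 0.11×1.7)×10⁻⁴ = 0.757×10⁻⁴ K⁻¹
3.32×10⁻⁴ × 1.7 × 250 = 0.14110 m
250–830 m: 580 × 0.757×10⁻⁴ × 0.41 = 0.01800146 m
Δh = 0.14110 + 0.01800146 = 0.15910146 m ≈ 159 mm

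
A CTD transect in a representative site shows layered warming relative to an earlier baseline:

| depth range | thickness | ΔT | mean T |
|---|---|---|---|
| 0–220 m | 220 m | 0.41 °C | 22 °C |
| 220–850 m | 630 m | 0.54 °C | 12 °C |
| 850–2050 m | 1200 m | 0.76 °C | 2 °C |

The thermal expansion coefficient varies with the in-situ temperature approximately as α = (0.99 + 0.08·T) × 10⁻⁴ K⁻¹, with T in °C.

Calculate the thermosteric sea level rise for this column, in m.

about 0.20 m

Layer 1: α = (0.99 + 0.08×22)×10⁻⁴ = 2.75×10⁻⁴ K⁻¹
Layer 2: α = (0.99 + 0.08×12)×10⁻⁴ = 1.95×10⁻⁴ K⁻¹
Layer 3: α = (0.99 + 0.08×2)×10⁻⁴ = 1.15×10⁻⁴ K⁻¹
0–220 m: 2.75×10⁻⁴ × 0.41 × 220 = 0.024805 m
Layer 2: 1.95×10⁻⁴ × 630 × 0.54 = 0.066339 m
0.76 × 1.15×10⁻⁴ × 1200 = 0.10488 m
Δh = 0.024805 + 0.066339 + 0.10488 = 0.196024 m ≈ 0.20 m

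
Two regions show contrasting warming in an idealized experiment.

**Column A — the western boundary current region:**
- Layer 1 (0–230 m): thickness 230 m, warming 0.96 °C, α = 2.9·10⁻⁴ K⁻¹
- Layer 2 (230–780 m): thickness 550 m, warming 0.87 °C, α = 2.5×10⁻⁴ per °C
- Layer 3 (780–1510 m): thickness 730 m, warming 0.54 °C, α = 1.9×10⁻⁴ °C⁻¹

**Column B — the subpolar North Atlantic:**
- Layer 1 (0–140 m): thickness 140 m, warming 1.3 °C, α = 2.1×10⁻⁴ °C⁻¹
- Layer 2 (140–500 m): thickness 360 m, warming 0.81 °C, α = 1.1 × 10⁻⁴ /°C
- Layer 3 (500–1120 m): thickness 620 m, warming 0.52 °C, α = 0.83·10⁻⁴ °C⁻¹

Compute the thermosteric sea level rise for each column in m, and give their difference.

A 0–230 m: 2.9×10⁻⁴ × 230 × 0.96 = 0.064032 m
A 230–780 m: 0.87 × 550 × 2.5×10⁻⁴ = 0.119625 m
A 1.9×10⁻⁴ × 730 × 0.54 = 0.074898 m
A total: 0.258555 m
B 140 × 1.3 × 2.1×10⁻⁴ = 0.03822 m
B 1.1×10⁻⁴ × 0.81 × 360 = 0.032076 m
B Layer 3: 620 × 0.83×10⁻⁴ × 0.52 = 0.0267592 m
B total: 0.0970552 m
Difference: 0.258555 − 0.0970552 = 0.1614998 m

Δh_A ≈ 0.259 m, Δh_B ≈ 0.0971 m; difference ≈ 0.161 m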